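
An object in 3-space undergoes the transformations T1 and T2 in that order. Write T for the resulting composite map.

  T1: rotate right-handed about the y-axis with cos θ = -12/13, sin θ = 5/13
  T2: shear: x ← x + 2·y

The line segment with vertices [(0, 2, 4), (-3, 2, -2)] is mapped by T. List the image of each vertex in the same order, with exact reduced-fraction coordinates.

T1 rotate right-handed about the y-axis with cos θ = -12/13, sin θ = 5/13: (0, 2, 4) → (20/13, 2, -48/13); (-3, 2, -2) → (2, 2, 3)
T2 shear: x ← x + 2·y: (20/13, 2, -48/13) → (72/13, 2, -48/13); (2, 2, 3) → (6, 2, 3)

image vertices: (72/13, 2, -48/13), (6, 2, 3)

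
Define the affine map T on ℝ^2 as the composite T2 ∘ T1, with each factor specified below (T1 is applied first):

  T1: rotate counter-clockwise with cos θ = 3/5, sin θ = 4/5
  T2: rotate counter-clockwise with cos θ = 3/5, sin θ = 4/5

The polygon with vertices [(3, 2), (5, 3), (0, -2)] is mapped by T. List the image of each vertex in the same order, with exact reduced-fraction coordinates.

T1 rotate counter-clockwise with cos θ = 3/5, sin θ = 4/5: (3, 2) → (1/5, 18/5); (5, 3) → (3/5, 29/5); (0, -2) → (8/5, -6/5)
T2 rotate counter-clockwise with cos θ = 3/5, sin θ = 4/5: (1/5, 18/5) → (-69/25, 58/25); (3/5, 29/5) → (-107/25, 99/25); (8/5, -6/5) → (48/25, 14/25)

image vertices: (-69/25, 58/25), (-107/25, 99/25), (48/25, 14/25)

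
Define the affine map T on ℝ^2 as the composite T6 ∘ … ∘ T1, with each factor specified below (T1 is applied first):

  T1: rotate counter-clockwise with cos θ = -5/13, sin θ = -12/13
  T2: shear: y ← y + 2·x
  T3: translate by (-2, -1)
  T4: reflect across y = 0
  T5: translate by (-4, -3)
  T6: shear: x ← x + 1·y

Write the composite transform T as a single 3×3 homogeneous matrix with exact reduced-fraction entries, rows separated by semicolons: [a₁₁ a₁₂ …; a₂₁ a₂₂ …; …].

T1 = [-5/13 12/13 0; -12/13 -5/13 0; 0 0 1]
T2·T1 = [-5/13 12/13 0; -22/13 19/13 0; 0 0 1]
T3·…·T1 = [-5/13 12/13 -2; -22/13 19/13 -1; 0 0 1]
T4·…·T1 = [-5/13 12/13 -2; 22/13 -19/13 1; 0 0 1]
T5·…·T1 = [-5/13 12/13 -6; 22/13 -19/13 -2; 0 0 1]
T6·…·T1 = [17/13 -7/13 -8; 22/13 -19/13 -2; 0 0 1]

T = [17/13 -7/13 -8; 22/13 -19/13 -2; 0 0 1]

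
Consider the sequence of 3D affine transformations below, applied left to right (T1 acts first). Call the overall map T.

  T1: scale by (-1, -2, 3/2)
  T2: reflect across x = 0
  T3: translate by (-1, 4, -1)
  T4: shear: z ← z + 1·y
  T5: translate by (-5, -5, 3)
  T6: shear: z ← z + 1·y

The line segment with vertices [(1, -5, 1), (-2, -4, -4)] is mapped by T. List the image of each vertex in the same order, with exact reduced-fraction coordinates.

image vertices: (-5, 9, 53/2), (-8, 7, 15)

T1 scale by (-1, -2, 3/2): (1, -5, 1) → (-1, 10, 3/2); (-2, -4, -4) → (2, 8, -6)
T2 reflect across x = 0: (-1, 10, 3/2) → (1, 10, 3/2); (2, 8, -6) → (-2, 8, -6)
T3 translate by (-1, 4, -1): (1, 10, 3/2) → (0, 14, 1/2); (-2, 8, -6) → (-3, 12, -7)
T4 shear: z ← z + 1·y: (0, 14, 1/2) → (0, 14, 29/2); (-3, 12, -7) → (-3, 12, 5)
T5 translate by (-5, -5, 3): (0, 14, 29/2) → (-5, 9, 35/2); (-3, 12, 5) → (-8, 7, 8)
T6 shear: z ← z + 1·y: (-5, 9, 35/2) → (-5, 9, 53/2); (-8, 7, 8) → (-8, 7, 15)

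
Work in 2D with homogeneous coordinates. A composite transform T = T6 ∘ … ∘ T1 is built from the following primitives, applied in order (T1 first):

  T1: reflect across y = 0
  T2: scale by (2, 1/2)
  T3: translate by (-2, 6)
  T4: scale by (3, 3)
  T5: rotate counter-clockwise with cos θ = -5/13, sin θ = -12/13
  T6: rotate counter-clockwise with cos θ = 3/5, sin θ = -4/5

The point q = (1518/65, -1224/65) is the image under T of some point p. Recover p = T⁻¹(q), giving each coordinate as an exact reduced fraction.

T1 = [1 0 0; 0 -1 0; 0 0 1]
T2·T1 = [2 0 0; 0 -1/2 0; 0 0 1]
T3·…·T1 = [2 0 -2; 0 -1/2 6; 0 0 1]
T4·…·T1 = [6 0 -6; 0 -3/2 18; 0 0 1]
T5·…·T1 = [-30/13 -18/13 246/13; -72/13 15/26 -18/13; 0 0 1]
T6·…·T1 = [-378/65 -24/65 666/65; -96/65 189/130 -1038/65; 0 0 1]
det M = -9; M⁻¹ = [-21/130 -8/195 1; -32/195 42/65 12; 0 0 1]
M⁻¹ · (1518/65, -1224/65)ᵀ = (-2, -4)ᵀ

p = (-2, -4)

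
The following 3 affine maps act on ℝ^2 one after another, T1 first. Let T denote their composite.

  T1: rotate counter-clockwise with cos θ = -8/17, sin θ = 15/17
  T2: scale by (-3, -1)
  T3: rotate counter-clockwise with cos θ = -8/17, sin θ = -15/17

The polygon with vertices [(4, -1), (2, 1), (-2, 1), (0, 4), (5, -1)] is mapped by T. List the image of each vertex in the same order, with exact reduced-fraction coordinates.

image vertices: (-84/17, -13/17), (-1074/289, -1219/289), (594/289, -259/289), (-960/289, -2956/289), (-1845/289, -461/289)

T1 rotate counter-clockwise with cos θ = -8/17, sin θ = 15/17: (4, -1) → (-1, 4); (2, 1) → (-31/17, 22/17); (-2, 1) → (1/17, -38/17); (0, 4) → (-60/17, -32/17); (5, -1) → (-25/17, 83/17)
T2 scale by (-3, -1): (-1, 4) → (3, -4); (-31/17, 22/17) → (93/17, -22/17); (1/17, -38/17) → (-3/17, 38/17); (-60/17, -32/17) → (180/17, 32/17); (-25/17, 83/17) → (75/17, -83/17)
T3 rotate counter-clockwise with cos θ = -8/17, sin θ = -15/17: (3, -4) → (-84/17, -13/17); (93/17, -22/17) → (-1074/289, -1219/289); (-3/17, 38/17) → (594/289, -259/289); (180/17, 32/17) → (-960/289, -2956/289); (75/17, -83/17) → (-1845/289, -461/289)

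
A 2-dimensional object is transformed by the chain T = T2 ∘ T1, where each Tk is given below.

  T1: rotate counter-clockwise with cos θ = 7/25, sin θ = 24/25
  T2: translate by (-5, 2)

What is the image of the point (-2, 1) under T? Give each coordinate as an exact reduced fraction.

T(p) = (-163/25, 9/25)

T1 rotate counter-clockwise with cos θ = 7/25, sin θ = 24/25: (-2, 1) → (-38/25, -41/25)
T2 translate by (-5, 2): (-38/25, -41/25) → (-163/25, 9/25)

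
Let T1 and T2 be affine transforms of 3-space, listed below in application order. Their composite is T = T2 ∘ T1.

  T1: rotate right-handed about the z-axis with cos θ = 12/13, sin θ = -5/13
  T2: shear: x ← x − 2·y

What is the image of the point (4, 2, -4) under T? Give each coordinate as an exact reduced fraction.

T(p) = (50/13, 4/13, -4)

T1 rotate right-handed about the z-axis with cos θ = 12/13, sin θ = -5/13: (4, 2, -4) → (58/13, 4/13, -4)
T2 shear: x ← x − 2·y: (58/13, 4/13, -4) → (50/13, 4/13, -4)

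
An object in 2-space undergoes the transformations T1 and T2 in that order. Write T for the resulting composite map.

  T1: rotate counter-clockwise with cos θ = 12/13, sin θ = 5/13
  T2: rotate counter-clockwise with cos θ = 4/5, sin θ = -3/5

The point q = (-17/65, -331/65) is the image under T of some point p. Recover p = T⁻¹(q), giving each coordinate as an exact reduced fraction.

T1 = [12/13 -5/13 0; 5/13 12/13 0; 0 0 1]
T2·T1 = [63/65 16/65 0; -16/65 63/65 0; 0 0 1]
det M = 1; M⁻¹ = [63/65 -16/65 0; 16/65 63/65 0; 0 0 1]
M⁻¹ · (-17/65, -331/65)ᵀ = (1, -5)ᵀ

p = (1, -5)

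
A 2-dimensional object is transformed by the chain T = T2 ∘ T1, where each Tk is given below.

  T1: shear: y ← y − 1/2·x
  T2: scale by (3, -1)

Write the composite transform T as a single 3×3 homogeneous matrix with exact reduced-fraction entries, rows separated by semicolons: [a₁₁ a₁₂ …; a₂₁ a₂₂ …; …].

T = [3 0 0; 1/2 -1 0; 0 0 1]

T1 = [1 0 0; -1/2 1 0; 0 0 1]
T2·T1 = [3 0 0; 1/2 -1 0; 0 0 1]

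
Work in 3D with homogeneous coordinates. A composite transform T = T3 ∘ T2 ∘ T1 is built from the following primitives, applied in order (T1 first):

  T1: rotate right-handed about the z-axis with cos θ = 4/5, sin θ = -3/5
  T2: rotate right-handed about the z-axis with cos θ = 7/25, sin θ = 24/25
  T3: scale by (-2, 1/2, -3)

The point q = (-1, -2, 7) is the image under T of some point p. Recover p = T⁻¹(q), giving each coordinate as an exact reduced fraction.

T1 = [4/5 3/5 0 0; -3/5 4/5 0 0; 0 0 1 0; 0 0 0 1]
T2·T1 = [4/5 -3/5 0 0; 3/5 4/5 0 0; 0 0 1 0; 0 0 0 1]
T3·…·T1 = [-8/5 6/5 0 0; 3/10 2/5 0 0; 0 0 -3 0; 0 0 0 1]
det M = 3; M⁻¹ = [-2/5 6/5 0 0; 3/10 8/5 0 0; 0 0 -1/3 0; 0 0 0 1]
M⁻¹ · (-1, -2, 7)ᵀ = (-2, -7/2, -7/3)ᵀ

p = (-2, -7/2, -7/3)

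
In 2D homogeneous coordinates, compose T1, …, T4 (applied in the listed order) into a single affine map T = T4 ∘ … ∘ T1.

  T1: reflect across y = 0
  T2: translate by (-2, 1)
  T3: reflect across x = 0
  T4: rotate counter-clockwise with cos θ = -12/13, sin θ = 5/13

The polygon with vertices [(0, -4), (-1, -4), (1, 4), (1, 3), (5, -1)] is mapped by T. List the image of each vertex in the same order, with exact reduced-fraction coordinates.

T1 reflect across y = 0: (0, -4) → (0, 4); (-1, -4) → (-1, 4); (1, 4) → (1, -4); (1, 3) → (1, -3); (5, -1) → (5, 1)
T2 translate by (-2, 1): (0, 4) → (-2, 5); (-1, 4) → (-3, 5); (1, -4) → (-1, -3); (1, -3) → (-1, -2); (5, 1) → (3, 2)
T3 reflect across x = 0: (-2, 5) → (2, 5); (-3, 5) → (3, 5); (-1, -3) → (1, -3); (-1, -2) → (1, -2); (3, 2) → (-3, 2)
T4 rotate counter-clockwise with cos θ = -12/13, sin θ = 5/13: (2, 5) → (-49/13, -50/13); (3, 5) → (-61/13, -45/13); (1, -3) → (3/13, 41/13); (1, -2) → (-2/13, 29/13); (-3, 2) → (2, -3)

image vertices: (-49/13, -50/13), (-61/13, -45/13), (3/13, 41/13), (-2/13, 29/13), (2, -3)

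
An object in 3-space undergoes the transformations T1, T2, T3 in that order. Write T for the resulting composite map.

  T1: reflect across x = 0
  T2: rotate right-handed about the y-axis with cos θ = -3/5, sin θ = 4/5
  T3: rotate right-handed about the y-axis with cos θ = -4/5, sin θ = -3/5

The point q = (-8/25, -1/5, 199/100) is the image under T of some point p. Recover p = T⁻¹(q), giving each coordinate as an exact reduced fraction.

p = (-1/4, -1/5, 2)

T1 = [-1 0 0 0; 0 1 0 0; 0 0 1 0; 0 0 0 1]
T2·T1 = [3/5 0 4/5 0; 0 1 0 0; 4/5 0 -3/5 0; 0 0 0 1]
T3·…·T1 = [-24/25 0 -7/25 0; 0 1 0 0; -7/25 0 24/25 0; 0 0 0 1]
det M = -1; M⁻¹ = [-24/25 0 -7/25 0; 0 1 0 0; -7/25 0 24/25 0; 0 0 0 1]
M⁻¹ · (-8/25, -1/5, 199/100)ᵀ = (-1/4, -1/5, 2)ᵀ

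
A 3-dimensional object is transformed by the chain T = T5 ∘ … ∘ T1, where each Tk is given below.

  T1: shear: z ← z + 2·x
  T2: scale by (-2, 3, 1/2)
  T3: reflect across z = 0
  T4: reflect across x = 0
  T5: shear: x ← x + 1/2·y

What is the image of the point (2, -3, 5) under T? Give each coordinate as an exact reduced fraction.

T1 shear: z ← z + 2·x: (2, -3, 5) → (2, -3, 9)
T2 scale by (-2, 3, 1/2): (2, -3, 9) → (-4, -9, 9/2)
T3 reflect across z = 0: (-4, -9, 9/2) → (-4, -9, -9/2)
T4 reflect across x = 0: (-4, -9, -9/2) → (4, -9, -9/2)
T5 shear: x ← x + 1/2·y: (4, -9, -9/2) → (-1/2, -9, -9/2)

T(p) = (-1/2, -9, -9/2)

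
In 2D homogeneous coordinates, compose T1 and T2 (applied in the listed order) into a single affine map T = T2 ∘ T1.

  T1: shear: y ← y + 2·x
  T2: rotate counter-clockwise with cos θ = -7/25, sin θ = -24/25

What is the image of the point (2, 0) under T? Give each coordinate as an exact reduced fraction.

T1 shear: y ← y + 2·x: (2, 0) → (2, 4)
T2 rotate counter-clockwise with cos θ = -7/25, sin θ = -24/25: (2, 4) → (82/25, -76/25)

T(p) = (82/25, -76/25)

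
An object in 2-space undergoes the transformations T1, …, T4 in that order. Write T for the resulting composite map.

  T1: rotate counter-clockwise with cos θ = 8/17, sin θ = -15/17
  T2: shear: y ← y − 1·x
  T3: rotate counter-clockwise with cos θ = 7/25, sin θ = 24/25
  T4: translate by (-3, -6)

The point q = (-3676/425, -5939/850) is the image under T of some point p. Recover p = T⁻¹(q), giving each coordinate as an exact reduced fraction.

T1 = [8/17 15/17 0; -15/17 8/17 0; 0 0 1]
T2·T1 = [8/17 15/17 0; -23/17 -7/17 0; 0 0 1]
T3·…·T1 = [608/425 273/425 0; 31/425 311/425 0; 0 0 1]
T4·…·T1 = [608/425 273/425 -3; 31/425 311/425 -6; 0 0 1]
det M = 1; M⁻¹ = [311/425 -273/425 -141/85; -31/425 608/425 711/85; 0 0 1]
M⁻¹ · (-3676/425, -5939/850)ᵀ = (-7/2, -1)ᵀ

p = (-7/2, -1)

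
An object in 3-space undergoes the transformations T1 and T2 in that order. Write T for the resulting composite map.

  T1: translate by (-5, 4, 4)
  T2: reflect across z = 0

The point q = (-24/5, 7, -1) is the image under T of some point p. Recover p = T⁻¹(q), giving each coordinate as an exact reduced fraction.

T1 = [1 0 0 -5; 0 1 0 4; 0 0 1 4; 0 0 0 1]
T2·T1 = [1 0 0 -5; 0 1 0 4; 0 0 -1 -4; 0 0 0 1]
det M = -1; M⁻¹ = [1 0 0 5; 0 1 0 -4; 0 0 -1 -4; 0 0 0 1]
M⁻¹ · (-24/5, 7, -1)ᵀ = (1/5, 3, -3)ᵀ

p = (1/5, 3, -3)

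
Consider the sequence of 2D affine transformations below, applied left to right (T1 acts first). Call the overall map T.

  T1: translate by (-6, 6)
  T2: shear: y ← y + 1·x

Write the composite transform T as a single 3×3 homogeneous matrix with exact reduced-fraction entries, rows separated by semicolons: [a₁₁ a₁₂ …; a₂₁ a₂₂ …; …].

T1 = [1 0 -6; 0 1 6; 0 0 1]
T2·T1 = [1 0 -6; 1 1 0; 0 0 1]

T = [1 0 -6; 1 1 0; 0 0 1]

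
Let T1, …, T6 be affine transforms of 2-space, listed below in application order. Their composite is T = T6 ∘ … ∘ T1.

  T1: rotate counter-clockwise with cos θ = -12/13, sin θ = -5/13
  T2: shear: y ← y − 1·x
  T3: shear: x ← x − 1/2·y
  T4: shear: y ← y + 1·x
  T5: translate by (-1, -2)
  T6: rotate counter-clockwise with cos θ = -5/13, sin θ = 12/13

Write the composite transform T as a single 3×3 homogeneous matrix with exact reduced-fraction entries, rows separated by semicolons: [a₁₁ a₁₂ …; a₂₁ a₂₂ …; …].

T = [359/338 -51/338 29/13; -287/338 359/338 -2/13; 0 0 1]

T1 = [-12/13 5/13 0; -5/13 -12/13 0; 0 0 1]
T2·T1 = [-12/13 5/13 0; 7/13 -17/13 0; 0 0 1]
T3·…·T1 = [-31/26 27/26 0; 7/13 -17/13 0; 0 0 1]
T4·…·T1 = [-31/26 27/26 0; -17/26 -7/26 0; 0 0 1]
T5·…·T1 = [-31/26 27/26 -1; -17/26 -7/26 -2; 0 0 1]
T6·…·T1 = [359/338 -51/338 29/13; -287/338 359/338 -2/13; 0 0 1]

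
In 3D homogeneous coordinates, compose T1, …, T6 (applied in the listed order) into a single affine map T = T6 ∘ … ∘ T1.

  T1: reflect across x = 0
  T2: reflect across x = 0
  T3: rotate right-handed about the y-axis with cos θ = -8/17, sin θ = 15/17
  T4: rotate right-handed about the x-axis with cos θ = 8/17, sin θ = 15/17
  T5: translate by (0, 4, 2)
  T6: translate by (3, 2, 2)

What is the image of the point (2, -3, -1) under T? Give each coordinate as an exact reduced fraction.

T(p) = (20/17, 1656/289, 215/289)

T1 reflect across x = 0: (2, -3, -1) → (-2, -3, -1)
T2 reflect across x = 0: (-2, -3, -1) → (2, -3, -1)
T3 rotate right-handed about the y-axis with cos θ = -8/17, sin θ = 15/17: (2, -3, -1) → (-31/17, -3, -22/17)
T4 rotate right-handed about the x-axis with cos θ = 8/17, sin θ = 15/17: (-31/17, -3, -22/17) → (-31/17, -78/289, -941/289)
T5 translate by (0, 4, 2): (-31/17, -78/289, -941/289) → (-31/17, 1078/289, -363/289)
T6 translate by (3, 2, 2): (-31/17, 1078/289, -363/289) → (20/17, 1656/289, 215/289)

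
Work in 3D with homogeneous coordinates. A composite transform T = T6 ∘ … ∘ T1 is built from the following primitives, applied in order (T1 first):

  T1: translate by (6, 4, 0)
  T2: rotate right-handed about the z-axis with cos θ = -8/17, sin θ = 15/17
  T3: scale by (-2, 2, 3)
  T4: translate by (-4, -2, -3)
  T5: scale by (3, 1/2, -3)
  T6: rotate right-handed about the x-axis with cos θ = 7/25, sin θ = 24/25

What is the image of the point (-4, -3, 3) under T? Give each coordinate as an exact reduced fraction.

T1 translate by (6, 4, 0): (-4, -3, 3) → (2, 1, 3)
T2 rotate right-handed about the z-axis with cos θ = -8/17, sin θ = 15/17: (2, 1, 3) → (-31/17, 22/17, 3)
T3 scale by (-2, 2, 3): (-31/17, 22/17, 3) → (62/17, 44/17, 9)
T4 translate by (-4, -2, -3): (62/17, 44/17, 9) → (-6/17, 10/17, 6)
T5 scale by (3, 1/2, -3): (-6/17, 10/17, 6) → (-18/17, 5/17, -18)
T6 rotate right-handed about the x-axis with cos θ = 7/25, sin θ = 24/25: (-18/17, 5/17, -18) → (-18/17, 7379/425, -2022/425)

T(p) = (-18/17, 7379/425, -2022/425)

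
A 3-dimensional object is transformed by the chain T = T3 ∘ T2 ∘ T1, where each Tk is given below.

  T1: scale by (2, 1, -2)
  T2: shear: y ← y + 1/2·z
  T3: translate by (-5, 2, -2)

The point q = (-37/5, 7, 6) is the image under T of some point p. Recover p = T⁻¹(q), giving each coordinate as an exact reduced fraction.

T1 = [2 0 0 0; 0 1 0 0; 0 0 -2 0; 0 0 0 1]
T2·T1 = [2 0 0 0; 0 1 -1 0; 0 0 -2 0; 0 0 0 1]
T3·…·T1 = [2 0 0 -5; 0 1 -1 2; 0 0 -2 -2; 0 0 0 1]
det M = -4; M⁻¹ = [1/2 0 0 5/2; 0 1 -1/2 -3; 0 0 -1/2 -1; 0 0 0 1]
M⁻¹ · (-37/5, 7, 6)ᵀ = (-6/5, 1, -4)ᵀ

p = (-6/5, 1, -4)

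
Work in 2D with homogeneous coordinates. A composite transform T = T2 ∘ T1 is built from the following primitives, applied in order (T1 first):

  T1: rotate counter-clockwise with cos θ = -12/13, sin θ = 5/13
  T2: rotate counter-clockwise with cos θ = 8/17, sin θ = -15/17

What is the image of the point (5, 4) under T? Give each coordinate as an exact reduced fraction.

T1 rotate counter-clockwise with cos θ = -12/13, sin θ = 5/13: (5, 4) → (-80/13, -23/13)
T2 rotate counter-clockwise with cos θ = 8/17, sin θ = -15/17: (-80/13, -23/13) → (-985/221, 1016/221)

T(p) = (-985/221, 1016/221)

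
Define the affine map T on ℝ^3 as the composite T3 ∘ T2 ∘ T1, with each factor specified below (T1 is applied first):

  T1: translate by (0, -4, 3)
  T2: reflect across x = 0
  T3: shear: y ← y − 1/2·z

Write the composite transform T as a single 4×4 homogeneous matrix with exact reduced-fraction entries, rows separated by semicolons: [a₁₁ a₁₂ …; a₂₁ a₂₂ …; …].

T = [-1 0 0 0; 0 1 -1/2 -11/2; 0 0 1 3; 0 0 0 1]

T1 = [1 0 0 0; 0 1 0 -4; 0 0 1 3; 0 0 0 1]
T2·T1 = [-1 0 0 0; 0 1 0 -4; 0 0 1 3; 0 0 0 1]
T3·…·T1 = [-1 0 0 0; 0 1 -1/2 -11/2; 0 0 1 3; 0 0 0 1]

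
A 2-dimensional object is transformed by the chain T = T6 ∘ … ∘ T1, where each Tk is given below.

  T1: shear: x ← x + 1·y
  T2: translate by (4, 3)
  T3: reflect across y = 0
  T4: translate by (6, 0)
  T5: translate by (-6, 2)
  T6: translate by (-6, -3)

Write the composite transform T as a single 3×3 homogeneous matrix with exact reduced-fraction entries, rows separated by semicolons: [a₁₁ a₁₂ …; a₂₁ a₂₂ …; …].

T = [1 1 -2; 0 -1 -4; 0 0 1]

T1 = [1 1 0; 0 1 0; 0 0 1]
T2·T1 = [1 1 4; 0 1 3; 0 0 1]
T3·…·T1 = [1 1 4; 0 -1 -3; 0 0 1]
T4·…·T1 = [1 1 10; 0 -1 -3; 0 0 1]
T5·…·T1 = [1 1 4; 0 -1 -1; 0 0 1]
T6·…·T1 = [1 1 -2; 0 -1 -4; 0 0 1]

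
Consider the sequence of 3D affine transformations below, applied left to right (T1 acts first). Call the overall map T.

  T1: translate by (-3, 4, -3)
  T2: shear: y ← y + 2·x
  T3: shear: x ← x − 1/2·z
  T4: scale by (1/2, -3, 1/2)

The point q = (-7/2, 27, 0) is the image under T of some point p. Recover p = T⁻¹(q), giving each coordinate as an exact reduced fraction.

p = (-4, 1, 3)

T1 = [1 0 0 -3; 0 1 0 4; 0 0 1 -3; 0 0 0 1]
T2·T1 = [1 0 0 -3; 2 1 0 -2; 0 0 1 -3; 0 0 0 1]
T3·…·T1 = [1 0 -1/2 -3/2; 2 1 0 -2; 0 0 1 -3; 0 0 0 1]
T4·…·T1 = [1/2 0 -1/4 -3/4; -6 -3 0 6; 0 0 1/2 -3/2; 0 0 0 1]
det M = -3/4; M⁻¹ = [2 0 1 3; -4 -1/3 -2 -4; 0 0 2 3; 0 0 0 1]
M⁻¹ · (-7/2, 27, 0)ᵀ = (-4, 1, 3)ᵀ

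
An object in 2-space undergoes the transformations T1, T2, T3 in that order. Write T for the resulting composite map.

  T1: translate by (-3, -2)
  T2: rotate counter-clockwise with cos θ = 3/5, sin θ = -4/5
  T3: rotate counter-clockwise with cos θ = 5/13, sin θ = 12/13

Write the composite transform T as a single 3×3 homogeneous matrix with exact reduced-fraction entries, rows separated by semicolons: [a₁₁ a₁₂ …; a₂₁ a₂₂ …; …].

T1 = [1 0 -3; 0 1 -2; 0 0 1]
T2·T1 = [3/5 4/5 -17/5; -4/5 3/5 6/5; 0 0 1]
T3·…·T1 = [63/65 -16/65 -157/65; 16/65 63/65 -174/65; 0 0 1]

T = [63/65 -16/65 -157/65; 16/65 63/65 -174/65; 0 0 1]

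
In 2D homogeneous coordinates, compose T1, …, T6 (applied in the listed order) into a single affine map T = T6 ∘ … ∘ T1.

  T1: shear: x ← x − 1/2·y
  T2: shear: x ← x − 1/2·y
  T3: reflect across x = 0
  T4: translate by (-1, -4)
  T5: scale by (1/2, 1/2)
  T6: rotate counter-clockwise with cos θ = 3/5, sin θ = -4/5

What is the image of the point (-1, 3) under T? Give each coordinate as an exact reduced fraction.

T(p) = (1/2, -3/2)

T1 shear: x ← x − 1/2·y: (-1, 3) → (-5/2, 3)
T2 shear: x ← x − 1/2·y: (-5/2, 3) → (-4, 3)
T3 reflect across x = 0: (-4, 3) → (4, 3)
T4 translate by (-1, -4): (4, 3) → (3, -1)
T5 scale by (1/2, 1/2): (3, -1) → (3/2, -1/2)
T6 rotate counter-clockwise with cos θ = 3/5, sin θ = -4/5: (3/2, -1/2) → (1/2, -3/2)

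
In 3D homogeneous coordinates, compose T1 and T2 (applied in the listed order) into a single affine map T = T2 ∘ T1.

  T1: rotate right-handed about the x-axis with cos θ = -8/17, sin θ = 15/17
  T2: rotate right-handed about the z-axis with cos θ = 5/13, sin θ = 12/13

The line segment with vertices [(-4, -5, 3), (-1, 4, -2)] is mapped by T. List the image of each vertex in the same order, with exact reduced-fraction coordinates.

T1 rotate right-handed about the x-axis with cos θ = -8/17, sin θ = 15/17: (-4, -5, 3) → (-4, -5/17, -99/17); (-1, 4, -2) → (-1, -2/17, 76/17)
T2 rotate right-handed about the z-axis with cos θ = 5/13, sin θ = 12/13: (-4, -5/17, -99/17) → (-280/221, -841/221, -99/17); (-1, -2/17, 76/17) → (-61/221, -214/221, 76/17)

image vertices: (-280/221, -841/221, -99/17), (-61/221, -214/221, 76/17)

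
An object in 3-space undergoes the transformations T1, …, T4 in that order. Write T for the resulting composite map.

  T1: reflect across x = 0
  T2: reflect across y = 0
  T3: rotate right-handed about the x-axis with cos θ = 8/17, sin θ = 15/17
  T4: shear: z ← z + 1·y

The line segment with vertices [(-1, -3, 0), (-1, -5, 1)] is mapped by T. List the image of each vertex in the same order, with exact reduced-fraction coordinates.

T1 reflect across x = 0: (-1, -3, 0) → (1, -3, 0); (-1, -5, 1) → (1, -5, 1)
T2 reflect across y = 0: (1, -3, 0) → (1, 3, 0); (1, -5, 1) → (1, 5, 1)
T3 rotate right-handed about the x-axis with cos θ = 8/17, sin θ = 15/17: (1, 3, 0) → (1, 24/17, 45/17); (1, 5, 1) → (1, 25/17, 83/17)
T4 shear: z ← z + 1·y: (1, 24/17, 45/17) → (1, 24/17, 69/17); (1, 25/17, 83/17) → (1, 25/17, 108/17)

image vertices: (1, 24/17, 69/17), (1, 25/17, 108/17)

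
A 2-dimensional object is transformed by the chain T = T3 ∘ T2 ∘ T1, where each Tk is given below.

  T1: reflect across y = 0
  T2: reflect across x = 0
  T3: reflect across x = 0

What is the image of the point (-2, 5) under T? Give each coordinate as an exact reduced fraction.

T(p) = (-2, -5)

T1 reflect across y = 0: (-2, 5) → (-2, -5)
T2 reflect across x = 0: (-2, -5) → (2, -5)
T3 reflect across x = 0: (2, -5) → (-2, -5)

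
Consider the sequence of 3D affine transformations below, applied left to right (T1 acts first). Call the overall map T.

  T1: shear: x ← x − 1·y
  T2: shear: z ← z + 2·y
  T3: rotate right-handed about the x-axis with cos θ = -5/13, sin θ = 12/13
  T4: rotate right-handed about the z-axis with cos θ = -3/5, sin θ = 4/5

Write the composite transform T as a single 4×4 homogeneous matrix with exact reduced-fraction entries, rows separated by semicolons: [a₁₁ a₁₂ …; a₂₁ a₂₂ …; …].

T = [-3/5 31/13 48/65 0; 4/5 7/13 36/65 0; 0 2/13 -5/13 0; 0 0 0 1]

T1 = [1 -1 0 0; 0 1 0 0; 0 0 1 0; 0 0 0 1]
T2·T1 = [1 -1 0 0; 0 1 0 0; 0 2 1 0; 0 0 0 1]
T3·…·T1 = [1 -1 0 0; 0 -29/13 -12/13 0; 0 2/13 -5/13 0; 0 0 0 1]
T4·…·T1 = [-3/5 31/13 48/65 0; 4/5 7/13 36/65 0; 0 2/13 -5/13 0; 0 0 0 1]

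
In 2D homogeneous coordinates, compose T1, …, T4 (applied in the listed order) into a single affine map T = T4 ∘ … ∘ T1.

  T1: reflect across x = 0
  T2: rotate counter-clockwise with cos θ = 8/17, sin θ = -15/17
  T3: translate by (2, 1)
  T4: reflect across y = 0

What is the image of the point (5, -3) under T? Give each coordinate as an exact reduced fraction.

T(p) = (-3, -4)

T1 reflect across x = 0: (5, -3) → (-5, -3)
T2 rotate counter-clockwise with cos θ = 8/17, sin θ = -15/17: (-5, -3) → (-5, 3)
T3 translate by (2, 1): (-5, 3) → (-3, 4)
T4 reflect across y = 0: (-3, 4) → (-3, -4)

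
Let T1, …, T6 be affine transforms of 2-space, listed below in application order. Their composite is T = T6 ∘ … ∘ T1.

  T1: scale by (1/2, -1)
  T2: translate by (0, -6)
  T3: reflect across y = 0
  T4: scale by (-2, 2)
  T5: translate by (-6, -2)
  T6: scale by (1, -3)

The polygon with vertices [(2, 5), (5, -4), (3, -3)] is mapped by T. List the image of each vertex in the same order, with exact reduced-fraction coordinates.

T1 scale by (1/2, -1): (2, 5) → (1, -5); (5, -4) → (5/2, 4); (3, -3) → (3/2, 3)
T2 translate by (0, -6): (1, -5) → (1, -11); (5/2, 4) → (5/2, -2); (3/2, 3) → (3/2, -3)
T3 reflect across y = 0: (1, -11) → (1, 11); (5/2, -2) → (5/2, 2); (3/2, -3) → (3/2, 3)
T4 scale by (-2, 2): (1, 11) → (-2, 22); (5/2, 2) → (-5, 4); (3/2, 3) → (-3, 6)
T5 translate by (-6, -2): (-2, 22) → (-8, 20); (-5, 4) → (-11, 2); (-3, 6) → (-9, 4)
T6 scale by (1, -3): (-8, 20) → (-8, -60); (-11, 2) → (-11, -6); (-9, 4) → (-9, -12)

image vertices: (-8, -60), (-11, -6), (-9, -12)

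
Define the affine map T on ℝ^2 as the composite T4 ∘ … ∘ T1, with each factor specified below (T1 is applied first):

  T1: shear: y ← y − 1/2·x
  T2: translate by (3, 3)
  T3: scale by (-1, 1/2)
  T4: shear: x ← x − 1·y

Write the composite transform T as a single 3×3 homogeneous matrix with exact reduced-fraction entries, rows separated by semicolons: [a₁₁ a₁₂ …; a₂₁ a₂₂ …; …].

T1 = [1 0 0; -1/2 1 0; 0 0 1]
T2·T1 = [1 0 3; -1/2 1 3; 0 0 1]
T3·…·T1 = [-1 0 -3; -1/4 1/2 3/2; 0 0 1]
T4·…·T1 = [-3/4 -1/2 -9/2; -1/4 1/2 3/2; 0 0 1]

T = [-3/4 -1/2 -9/2; -1/4 1/2 3/2; 0 0 1]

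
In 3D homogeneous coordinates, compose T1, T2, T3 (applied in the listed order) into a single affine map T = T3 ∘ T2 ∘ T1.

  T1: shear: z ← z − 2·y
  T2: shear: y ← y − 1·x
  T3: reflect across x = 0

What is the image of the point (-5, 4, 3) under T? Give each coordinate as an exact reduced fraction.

T1 shear: z ← z − 2·y: (-5, 4, 3) → (-5, 4, -5)
T2 shear: y ← y − 1·x: (-5, 4, -5) → (-5, 9, -5)
T3 reflect across x = 0: (-5, 9, -5) → (5, 9, -5)

T(p) = (5, 9, -5)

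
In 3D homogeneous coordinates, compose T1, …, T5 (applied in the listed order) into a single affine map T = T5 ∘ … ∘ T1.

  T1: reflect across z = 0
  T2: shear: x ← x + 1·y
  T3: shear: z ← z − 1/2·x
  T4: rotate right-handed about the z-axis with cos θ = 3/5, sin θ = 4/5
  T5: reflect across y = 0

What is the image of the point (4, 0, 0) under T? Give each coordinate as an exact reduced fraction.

T1 reflect across z = 0: (4, 0, 0) → (4, 0, 0)
T2 shear: x ← x + 1·y: (4, 0, 0) → (4, 0, 0)
T3 shear: z ← z − 1/2·x: (4, 0, 0) → (4, 0, -2)
T4 rotate right-handed about the z-axis with cos θ = 3/5, sin θ = 4/5: (4, 0, -2) → (12/5, 16/5, -2)
T5 reflect across y = 0: (12/5, 16/5, -2) → (12/5, -16/5, -2)

T(p) = (12/5, -16/5, -2)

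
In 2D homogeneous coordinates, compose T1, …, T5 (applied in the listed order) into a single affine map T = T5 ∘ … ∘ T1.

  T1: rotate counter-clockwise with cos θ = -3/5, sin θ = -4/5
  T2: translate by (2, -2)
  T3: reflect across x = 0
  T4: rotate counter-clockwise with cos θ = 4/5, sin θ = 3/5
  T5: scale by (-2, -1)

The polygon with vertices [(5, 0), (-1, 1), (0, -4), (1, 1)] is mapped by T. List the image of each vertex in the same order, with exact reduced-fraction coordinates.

T1 rotate counter-clockwise with cos θ = -3/5, sin θ = -4/5: (5, 0) → (-3, -4); (-1, 1) → (7/5, 1/5); (0, -4) → (-16/5, 12/5); (1, 1) → (1/5, -7/5)
T2 translate by (2, -2): (-3, -4) → (-1, -6); (7/5, 1/5) → (17/5, -9/5); (-16/5, 12/5) → (-6/5, 2/5); (1/5, -7/5) → (11/5, -17/5)
T3 reflect across x = 0: (-1, -6) → (1, -6); (17/5, -9/5) → (-17/5, -9/5); (-6/5, 2/5) → (6/5, 2/5); (11/5, -17/5) → (-11/5, -17/5)
T4 rotate counter-clockwise with cos θ = 4/5, sin θ = 3/5: (1, -6) → (22/5, -21/5); (-17/5, -9/5) → (-41/25, -87/25); (6/5, 2/5) → (18/25, 26/25); (-11/5, -17/5) → (7/25, -101/25)
T5 scale by (-2, -1): (22/5, -21/5) → (-44/5, 21/5); (-41/25, -87/25) → (82/25, 87/25); (18/25, 26/25) → (-36/25, -26/25); (7/25, -101/25) → (-14/25, 101/25)

image vertices: (-44/5, 21/5), (82/25, 87/25), (-36/25, -26/25), (-14/25, 101/25)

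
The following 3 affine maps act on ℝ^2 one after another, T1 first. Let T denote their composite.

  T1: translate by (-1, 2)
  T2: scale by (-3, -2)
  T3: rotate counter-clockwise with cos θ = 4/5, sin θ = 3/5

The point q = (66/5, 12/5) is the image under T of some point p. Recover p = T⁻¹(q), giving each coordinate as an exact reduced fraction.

T1 = [1 0 -1; 0 1 2; 0 0 1]
T2·T1 = [-3 0 3; 0 -2 -4; 0 0 1]
T3·…·T1 = [-12/5 6/5 24/5; -9/5 -8/5 -7/5; 0 0 1]
det M = 6; M⁻¹ = [-4/15 -1/5 1; 3/10 -2/5 -2; 0 0 1]
M⁻¹ · (66/5, 12/5)ᵀ = (-3, 1)ᵀ

p = (-3, 1)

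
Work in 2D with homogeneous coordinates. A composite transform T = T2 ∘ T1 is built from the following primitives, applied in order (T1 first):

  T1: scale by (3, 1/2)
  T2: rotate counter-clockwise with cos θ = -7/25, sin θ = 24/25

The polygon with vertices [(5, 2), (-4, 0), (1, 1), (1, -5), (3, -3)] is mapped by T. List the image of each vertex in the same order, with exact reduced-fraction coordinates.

image vertices: (-129/25, 353/25), (84/25, -288/25), (-33/25, 137/50), (39/25, 179/50), (-27/25, 453/50)

T1 scale by (3, 1/2): (5, 2) → (15, 1); (-4, 0) → (-12, 0); (1, 1) → (3, 1/2); (1, -5) → (3, -5/2); (3, -3) → (9, -3/2)
T2 rotate counter-clockwise with cos θ = -7/25, sin θ = 24/25: (15, 1) → (-129/25, 353/25); (-12, 0) → (84/25, -288/25); (3, 1/2) → (-33/25, 137/50); (3, -5/2) → (39/25, 179/50); (9, -3/2) → (-27/25, 453/50)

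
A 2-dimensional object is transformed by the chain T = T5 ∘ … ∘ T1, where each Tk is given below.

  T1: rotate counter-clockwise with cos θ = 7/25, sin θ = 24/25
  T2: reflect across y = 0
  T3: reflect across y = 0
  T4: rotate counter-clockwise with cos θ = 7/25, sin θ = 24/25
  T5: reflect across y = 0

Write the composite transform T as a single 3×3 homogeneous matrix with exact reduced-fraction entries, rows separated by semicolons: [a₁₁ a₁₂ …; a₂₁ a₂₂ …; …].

T = [-527/625 -336/625 0; -336/625 527/625 0; 0 0 1]

T1 = [7/25 -24/25 0; 24/25 7/25 0; 0 0 1]
T2·T1 = [7/25 -24/25 0; -24/25 -7/25 0; 0 0 1]
T3·…·T1 = [7/25 -24/25 0; 24/25 7/25 0; 0 0 1]
T4·…·T1 = [-527/625 -336/625 0; 336/625 -527/625 0; 0 0 1]
T5·…·T1 = [-527/625 -336/625 0; -336/625 527/625 0; 0 0 1]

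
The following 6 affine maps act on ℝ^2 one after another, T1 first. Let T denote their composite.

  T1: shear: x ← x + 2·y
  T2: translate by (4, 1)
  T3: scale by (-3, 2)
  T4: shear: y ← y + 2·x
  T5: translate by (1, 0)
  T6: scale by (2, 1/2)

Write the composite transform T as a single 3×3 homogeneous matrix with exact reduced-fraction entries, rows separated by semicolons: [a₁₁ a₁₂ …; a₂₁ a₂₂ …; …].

T1 = [1 2 0; 0 1 0; 0 0 1]
T2·T1 = [1 2 4; 0 1 1; 0 0 1]
T3·…·T1 = [-3 -6 -12; 0 2 2; 0 0 1]
T4·…·T1 = [-3 -6 -12; -6 -10 -22; 0 0 1]
T5·…·T1 = [-3 -6 -11; -6 -10 -22; 0 0 1]
T6·…·T1 = [-6 -12 -22; -3 -5 -11; 0 0 1]

T = [-6 -12 -22; -3 -5 -11; 0 0 1]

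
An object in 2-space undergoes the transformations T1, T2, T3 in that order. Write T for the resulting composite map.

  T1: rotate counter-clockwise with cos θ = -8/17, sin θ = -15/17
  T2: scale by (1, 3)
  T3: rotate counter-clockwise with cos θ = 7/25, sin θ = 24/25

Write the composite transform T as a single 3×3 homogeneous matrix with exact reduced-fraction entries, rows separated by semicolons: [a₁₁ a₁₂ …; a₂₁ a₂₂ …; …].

T1 = [-8/17 15/17 0; -15/17 -8/17 0; 0 0 1]
T2·T1 = [-8/17 15/17 0; -45/17 -24/17 0; 0 0 1]
T3·…·T1 = [1024/425 681/425 0; -507/425 192/425 0; 0 0 1]

T = [1024/425 681/425 0; -507/425 192/425 0; 0 0 1]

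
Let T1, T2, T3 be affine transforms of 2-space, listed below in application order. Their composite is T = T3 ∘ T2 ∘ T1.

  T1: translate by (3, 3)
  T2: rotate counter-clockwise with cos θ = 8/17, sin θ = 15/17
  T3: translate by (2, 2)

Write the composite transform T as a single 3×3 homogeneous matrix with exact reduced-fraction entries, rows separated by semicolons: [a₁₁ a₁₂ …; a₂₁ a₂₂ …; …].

T = [8/17 -15/17 13/17; 15/17 8/17 103/17; 0 0 1]

T1 = [1 0 3; 0 1 3; 0 0 1]
T2·T1 = [8/17 -15/17 -21/17; 15/17 8/17 69/17; 0 0 1]
T3·…·T1 = [8/17 -15/17 13/17; 15/17 8/17 103/17; 0 0 1]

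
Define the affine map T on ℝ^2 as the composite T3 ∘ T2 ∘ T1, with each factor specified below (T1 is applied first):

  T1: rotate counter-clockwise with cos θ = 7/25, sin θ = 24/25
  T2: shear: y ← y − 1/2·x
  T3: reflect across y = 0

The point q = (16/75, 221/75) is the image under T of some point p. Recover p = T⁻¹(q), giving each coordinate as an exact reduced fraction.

p = (-8/3, -1)

T1 = [7/25 -24/25 0; 24/25 7/25 0; 0 0 1]
T2·T1 = [7/25 -24/25 0; 41/50 19/25 0; 0 0 1]
T3·…·T1 = [7/25 -24/25 0; -41/50 -19/25 0; 0 0 1]
det M = -1; M⁻¹ = [19/25 -24/25 0; -41/50 -7/25 0; 0 0 1]
M⁻¹ · (16/75, 221/75)ᵀ = (-8/3, -1)ᵀ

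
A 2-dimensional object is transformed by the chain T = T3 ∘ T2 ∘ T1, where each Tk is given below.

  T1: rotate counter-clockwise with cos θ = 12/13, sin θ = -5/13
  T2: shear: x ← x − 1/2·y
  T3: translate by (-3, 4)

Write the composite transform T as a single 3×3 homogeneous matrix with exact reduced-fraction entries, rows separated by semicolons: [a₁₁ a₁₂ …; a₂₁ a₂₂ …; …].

T1 = [12/13 5/13 0; -5/13 12/13 0; 0 0 1]
T2·T1 = [29/26 -1/13 0; -5/13 12/13 0; 0 0 1]
T3·…·T1 = [29/26 -1/13 -3; -5/13 12/13 4; 0 0 1]

T = [29/26 -1/13 -3; -5/13 12/13 4; 0 0 1]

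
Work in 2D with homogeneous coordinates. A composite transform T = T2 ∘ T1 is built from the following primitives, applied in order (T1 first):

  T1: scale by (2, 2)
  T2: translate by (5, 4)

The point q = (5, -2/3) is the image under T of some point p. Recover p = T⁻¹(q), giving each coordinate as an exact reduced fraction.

p = (0, -7/3)

T1 = [2 0 0; 0 2 0; 0 0 1]
T2·T1 = [2 0 5; 0 2 4; 0 0 1]
det M = 4; M⁻¹ = [1/2 0 -5/2; 0 1/2 -2; 0 0 1]
M⁻¹ · (5, -2/3)ᵀ = (0, -7/3)ᵀ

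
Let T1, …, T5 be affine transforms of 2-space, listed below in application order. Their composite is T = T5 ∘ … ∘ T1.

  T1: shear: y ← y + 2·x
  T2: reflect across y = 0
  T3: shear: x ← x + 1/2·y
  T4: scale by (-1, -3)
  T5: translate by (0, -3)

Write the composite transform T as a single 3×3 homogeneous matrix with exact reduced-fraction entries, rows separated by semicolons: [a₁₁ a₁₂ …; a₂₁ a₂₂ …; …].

T = [0 1/2 0; 6 3 -3; 0 0 1]

T1 = [1 0 0; 2 1 0; 0 0 1]
T2·T1 = [1 0 0; -2 -1 0; 0 0 1]
T3·…·T1 = [0 -1/2 0; -2 -1 0; 0 0 1]
T4·…·T1 = [0 1/2 0; 6 3 0; 0 0 1]
T5·…·T1 = [0 1/2 0; 6 3 -3; 0 0 1]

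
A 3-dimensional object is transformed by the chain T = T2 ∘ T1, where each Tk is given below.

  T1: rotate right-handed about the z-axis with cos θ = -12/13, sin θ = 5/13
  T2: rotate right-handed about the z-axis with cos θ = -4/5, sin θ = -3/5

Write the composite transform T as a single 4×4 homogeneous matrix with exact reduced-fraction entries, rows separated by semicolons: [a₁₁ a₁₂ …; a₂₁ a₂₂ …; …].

T1 = [-12/13 -5/13 0 0; 5/13 -12/13 0 0; 0 0 1 0; 0 0 0 1]
T2·T1 = [63/65 -16/65 0 0; 16/65 63/65 0 0; 0 0 1 0; 0 0 0 1]

T = [63/65 -16/65 0 0; 16/65 63/65 0 0; 0 0 1 0; 0 0 0 1]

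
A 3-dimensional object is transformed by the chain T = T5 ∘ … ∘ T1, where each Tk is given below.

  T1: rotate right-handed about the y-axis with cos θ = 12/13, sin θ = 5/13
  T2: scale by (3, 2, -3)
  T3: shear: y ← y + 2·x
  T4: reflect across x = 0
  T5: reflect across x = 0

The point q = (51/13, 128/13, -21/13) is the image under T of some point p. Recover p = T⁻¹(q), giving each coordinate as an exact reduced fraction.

T1 = [12/13 0 5/13 0; 0 1 0 0; -5/13 0 12/13 0; 0 0 0 1]
T2·T1 = [36/13 0 15/13 0; 0 2 0 0; 15/13 0 -36/13 0; 0 0 0 1]
T3·…·T1 = [36/13 0 15/13 0; 72/13 2 30/13 0; 15/13 0 -36/13 0; 0 0 0 1]
T4·…·T1 = [-36/13 0 -15/13 0; 72/13 2 30/13 0; 15/13 0 -36/13 0; 0 0 0 1]
T5·…·T1 = [36/13 0 15/13 0; 72/13 2 30/13 0; 15/13 0 -36/13 0; 0 0 0 1]
det M = -18; M⁻¹ = [4/13 0 5/39 0; -1 1/2 0 0; 5/39 0 -4/13 0; 0 0 0 1]
M⁻¹ · (51/13, 128/13, -21/13)ᵀ = (1, 1, 1)ᵀ

p = (1, 1, 1)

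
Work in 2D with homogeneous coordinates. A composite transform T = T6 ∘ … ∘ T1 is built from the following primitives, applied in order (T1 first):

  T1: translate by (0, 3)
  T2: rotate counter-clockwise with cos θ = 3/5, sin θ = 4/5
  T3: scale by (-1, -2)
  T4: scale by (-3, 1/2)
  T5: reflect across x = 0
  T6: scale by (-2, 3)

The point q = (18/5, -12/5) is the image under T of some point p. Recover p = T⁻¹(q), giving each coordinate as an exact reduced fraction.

p = (1, -3)

T1 = [1 0 0; 0 1 3; 0 0 1]
T2·T1 = [3/5 -4/5 -12/5; 4/5 3/5 9/5; 0 0 1]
T3·…·T1 = [-3/5 4/5 12/5; -8/5 -6/5 -18/5; 0 0 1]
T4·…·T1 = [9/5 -12/5 -36/5; -4/5 -3/5 -9/5; 0 0 1]
T5·…·T1 = [-9/5 12/5 36/5; -4/5 -3/5 -9/5; 0 0 1]
T6·…·T1 = [18/5 -24/5 -72/5; -12/5 -9/5 -27/5; 0 0 1]
det M = -18; M⁻¹ = [1/10 -4/15 0; -2/15 -1/5 -3; 0 0 1]
M⁻¹ · (18/5, -12/5)ᵀ = (1, -3)ᵀ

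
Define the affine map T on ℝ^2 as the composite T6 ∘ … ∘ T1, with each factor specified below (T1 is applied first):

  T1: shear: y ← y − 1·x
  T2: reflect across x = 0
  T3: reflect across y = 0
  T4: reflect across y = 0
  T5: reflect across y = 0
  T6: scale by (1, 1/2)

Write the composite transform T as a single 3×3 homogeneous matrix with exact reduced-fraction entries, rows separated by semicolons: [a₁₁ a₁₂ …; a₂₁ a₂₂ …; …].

T = [-1 0 0; 1/2 -1/2 0; 0 0 1]

T1 = [1 0 0; -1 1 0; 0 0 1]
T2·T1 = [-1 0 0; -1 1 0; 0 0 1]
T3·…·T1 = [-1 0 0; 1 -1 0; 0 0 1]
T4·…·T1 = [-1 0 0; -1 1 0; 0 0 1]
T5·…·T1 = [-1 0 0; 1 -1 0; 0 0 1]
T6·…·T1 = [-1 0 0; 1/2 -1/2 0; 0 0 1]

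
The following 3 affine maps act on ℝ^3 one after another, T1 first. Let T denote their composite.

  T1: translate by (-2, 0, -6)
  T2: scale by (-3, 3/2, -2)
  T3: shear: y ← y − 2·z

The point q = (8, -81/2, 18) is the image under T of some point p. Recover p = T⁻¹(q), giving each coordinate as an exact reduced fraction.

p = (-2/3, -3, -3)

T1 = [1 0 0 -2; 0 1 0 0; 0 0 1 -6; 0 0 0 1]
T2·T1 = [-3 0 0 6; 0 3/2 0 0; 0 0 -2 12; 0 0 0 1]
T3·…·T1 = [-3 0 0 6; 0 3/2 4 -24; 0 0 -2 12; 0 0 0 1]
det M = 9; M⁻¹ = [-1/3 0 0 2; 0 2/3 4/3 0; 0 0 -1/2 6; 0 0 0 1]
M⁻¹ · (8, -81/2, 18)ᵀ = (-2/3, -3, -3)ᵀ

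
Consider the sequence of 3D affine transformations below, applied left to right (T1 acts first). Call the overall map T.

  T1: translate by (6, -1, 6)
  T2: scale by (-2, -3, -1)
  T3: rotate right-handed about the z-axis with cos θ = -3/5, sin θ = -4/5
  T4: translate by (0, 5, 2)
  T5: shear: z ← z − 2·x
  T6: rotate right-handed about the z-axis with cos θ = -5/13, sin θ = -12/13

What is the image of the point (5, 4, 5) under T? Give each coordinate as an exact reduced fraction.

T1 translate by (6, -1, 6): (5, 4, 5) → (11, 3, 11)
T2 scale by (-2, -3, -1): (11, 3, 11) → (-22, -9, -11)
T3 rotate right-handed about the z-axis with cos θ = -3/5, sin θ = -4/5: (-22, -9, -11) → (6, 23, -11)
T4 translate by (0, 5, 2): (6, 23, -11) → (6, 28, -9)
T5 shear: z ← z − 2·x: (6, 28, -9) → (6, 28, -21)
T6 rotate right-handed about the z-axis with cos θ = -5/13, sin θ = -12/13: (6, 28, -21) → (306/13, -212/13, -21)

T(p) = (306/13, -212/13, -21)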